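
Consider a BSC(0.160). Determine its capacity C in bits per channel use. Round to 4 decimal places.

Binary symmetric channel: C = 1 − h₂(ε) where h₂ is the binary entropy function.
h₂(0.160) = −0.160·log₂0.160 − 0.840·log₂0.840 = 0.6343.
C = 1 − 0.6343 = 0.3657 bits per channel use.

0.3657 bits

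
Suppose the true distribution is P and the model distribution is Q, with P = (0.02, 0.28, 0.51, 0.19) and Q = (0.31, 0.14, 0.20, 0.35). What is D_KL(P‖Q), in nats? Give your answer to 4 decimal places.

0.5006 nats

D(P‖Q) = Σ p·ln(p/q).
  0.02·ln(0.02/0.31) = -0.05482
  0.28·ln(0.28/0.14) = 0.19408
  0.51·ln(0.51/0.20) = 0.47741
  0.19·ln(0.19/0.35) = -0.11607
D(P‖Q) = 0.5006 nats.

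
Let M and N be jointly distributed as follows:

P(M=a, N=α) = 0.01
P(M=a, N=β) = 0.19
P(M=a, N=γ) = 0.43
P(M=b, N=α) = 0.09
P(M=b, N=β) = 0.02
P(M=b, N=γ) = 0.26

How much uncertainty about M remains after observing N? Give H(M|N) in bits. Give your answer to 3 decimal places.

Marginals: p(M) = (0.6300, 0.3700), p(N) = (0.1000, 0.2100, 0.6900).
H(M|N) = Σ p(N) · H(M|N=·).
  N=α: p=0.1000, H(M|N=α) = 0.4690
  N=β: p=0.2100, H(M|N=β) = 0.4537
  N=γ: p=0.6900, H(M|N=γ) = 0.9558
Weighted sum = 0.802 bits.

0.802 bits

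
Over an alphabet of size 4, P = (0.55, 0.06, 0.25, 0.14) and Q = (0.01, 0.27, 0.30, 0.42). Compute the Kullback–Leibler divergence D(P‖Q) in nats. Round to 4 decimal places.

D(P‖Q) = Σ p·ln(p/q).
  0.55·ln(0.55/0.01) = 2.20403
  0.06·ln(0.06/0.27) = -0.09024
  0.25·ln(0.25/0.30) = -0.04558
  0.14·ln(0.14/0.42) = -0.15381
D(P‖Q) = 1.9144 nats.

1.9144 nats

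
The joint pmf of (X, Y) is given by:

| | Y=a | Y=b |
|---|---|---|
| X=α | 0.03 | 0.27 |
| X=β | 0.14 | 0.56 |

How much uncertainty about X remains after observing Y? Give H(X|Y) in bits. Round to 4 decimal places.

Chain rule: H(X|Y) = H(X,Y) − H(Y).
Marginals: p(X) = (0.3000, 0.7000), p(Y) = (0.1700, 0.8300).
H(X,Y) = 1.5273 bits; H(Y) = 0.6577 bits.
H(X|Y) = 1.5273 − 0.6577 = 0.8696 bits.

0.8696 bits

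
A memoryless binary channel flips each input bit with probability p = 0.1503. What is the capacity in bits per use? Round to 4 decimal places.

0.3894 bits

Binary symmetric channel: C = 1 − h₂(ε) where h₂ is the binary entropy function.
h₂(0.1503) = −0.1503·log₂0.1503 − 0.8497·log₂0.8497 = 0.6106.
C = 1 − 0.6106 = 0.3894 bits per channel use.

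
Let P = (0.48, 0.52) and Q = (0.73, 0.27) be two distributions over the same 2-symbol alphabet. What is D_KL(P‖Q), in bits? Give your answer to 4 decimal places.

0.2014 bits

D(P‖Q) = Σ p·log₂(p/q).
  0.48·log₂(0.48/0.73) = -0.29033
  0.52·log₂(0.52/0.27) = 0.49169
D(P‖Q) = 0.2014 bits.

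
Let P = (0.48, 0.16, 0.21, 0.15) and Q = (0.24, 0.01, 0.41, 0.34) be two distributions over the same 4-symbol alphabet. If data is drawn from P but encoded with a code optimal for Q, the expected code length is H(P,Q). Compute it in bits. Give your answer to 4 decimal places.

H(P,Q) = −Σ p·log₂ q.
  −0.48·log₂(0.24) = 0.98827
  −0.16·log₂(0.01) = 1.06302
  −0.21·log₂(0.41) = 0.27012
  −0.15·log₂(0.34) = 0.23346
H(P,Q) = 2.5549 bits.

2.5549 bits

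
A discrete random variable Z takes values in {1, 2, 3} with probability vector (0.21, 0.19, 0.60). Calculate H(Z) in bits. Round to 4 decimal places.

H(Z) = −Σ p·log₂ p.
  −(0.21)·log₂(0.21) = 0.47282
  −(0.19)·log₂(0.19) = 0.45523
  −(0.60)·log₂(0.60) = 0.44218
Sum: 0.47282 + 0.45523 + 0.44218 = 1.3702 bits.

1.3702 bits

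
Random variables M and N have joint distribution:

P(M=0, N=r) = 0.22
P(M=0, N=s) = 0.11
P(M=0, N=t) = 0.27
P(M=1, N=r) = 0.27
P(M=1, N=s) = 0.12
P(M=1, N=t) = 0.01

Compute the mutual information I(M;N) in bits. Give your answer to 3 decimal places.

Marginals: p(M) = (0.6000, 0.4000), p(N) = (0.4900, 0.2300, 0.2800).
I(M;N) = Σ p(x,y)·log₂[p(x,y)/(p(x)p(y))].
  (0,r): 0.22·log₂(0.7483) = -0.0920
  (0,s): 0.11·log₂(0.7971) = -0.0360
  (0,t): 0.27·log₂(1.6071) = 0.1848
  (1,r): 0.27·log₂(1.3776) = 0.1248
  (1,s): 0.12·log₂(1.3043) = 0.0460
  (1,t): 0.01·log₂(0.0893) = -0.0349
Sum = 0.193 bits.

0.193 bits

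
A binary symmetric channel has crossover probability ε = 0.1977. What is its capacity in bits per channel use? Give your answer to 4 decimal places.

0.2827 bits

Binary symmetric channel: C = 1 − h₂(ε) where h₂ is the binary entropy function.
h₂(0.1977) = −0.1977·log₂0.1977 − 0.8023·log₂0.8023 = 0.7173.
C = 1 − 0.7173 = 0.2827 bits per channel use.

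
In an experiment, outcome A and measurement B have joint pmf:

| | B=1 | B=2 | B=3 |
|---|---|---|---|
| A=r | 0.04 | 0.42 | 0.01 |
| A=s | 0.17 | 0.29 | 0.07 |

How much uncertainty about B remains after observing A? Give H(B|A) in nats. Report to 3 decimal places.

0.694 nats

Marginals: p(A) = (0.4700, 0.5300), p(B) = (0.2100, 0.7100, 0.0800).
H(B|A) = Σ p(A) · H(B|A=·).
  A=r: p=0.4700, H(B|A=r) = 0.3921
  A=s: p=0.5300, H(B|A=s) = 0.9620
Weighted sum = 0.694 nats.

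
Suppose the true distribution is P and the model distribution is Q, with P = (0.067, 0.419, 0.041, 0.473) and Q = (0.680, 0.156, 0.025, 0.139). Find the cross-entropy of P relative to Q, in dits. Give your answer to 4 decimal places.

0.8203 dits

H(P,Q) = −Σ p·log₁₀ q.
  −0.067·log₁₀(0.680) = 0.01122
  −0.419·log₁₀(0.156) = 0.33808
  −0.041·log₁₀(0.025) = 0.06568
  −0.473·log₁₀(0.139) = 0.40535
H(P,Q) = 0.8203 dits.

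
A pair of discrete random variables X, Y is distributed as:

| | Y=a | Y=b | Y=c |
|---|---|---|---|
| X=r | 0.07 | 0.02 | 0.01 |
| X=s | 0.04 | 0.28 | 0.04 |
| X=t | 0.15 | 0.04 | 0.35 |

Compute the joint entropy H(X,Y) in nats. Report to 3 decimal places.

1.705 nats

H(X,Y) = −Σ p(x,y)·ln p(x,y) over all 9 cells.
  cell (r,a): −0.07·ln0.07 = 0.1861
  cell (r,b): −0.02·ln0.02 = 0.0782
  cell (r,c): −0.01·ln0.01 = 0.0461
  cell (s,a): −0.04·ln0.04 = 0.1288
  cell (s,b): −0.28·ln0.28 = 0.3564
  cell (s,c): −0.04·ln0.04 = 0.1288
  cell (t,a): −0.15·ln0.15 = 0.2846
  cell (t,b): −0.04·ln0.04 = 0.1288
  cell (t,c): −0.35·ln0.35 = 0.3674
Sum = 1.705 nats.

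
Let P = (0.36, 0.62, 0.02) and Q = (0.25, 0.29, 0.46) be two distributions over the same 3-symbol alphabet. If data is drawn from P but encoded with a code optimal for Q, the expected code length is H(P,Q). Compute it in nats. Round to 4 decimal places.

H(P,Q) = −Σ p·ln q.
  −0.36·ln(0.25) = 0.49907
  −0.62·ln(0.29) = 0.76748
  −0.02·ln(0.46) = 0.01553
H(P,Q) = 1.2821 nats.

1.2821 nats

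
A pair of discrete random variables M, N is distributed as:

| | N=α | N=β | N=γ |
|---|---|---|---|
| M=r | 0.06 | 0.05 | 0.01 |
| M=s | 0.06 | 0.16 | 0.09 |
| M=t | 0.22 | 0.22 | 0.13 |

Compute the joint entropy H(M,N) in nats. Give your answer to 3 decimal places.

H(M,N) = −Σ p(x,y)·ln p(x,y) over all 9 cells.
  cell (r,α): −0.06·ln0.06 = 0.1688
  cell (r,β): −0.05·ln0.05 = 0.1498
  cell (r,γ): −0.01·ln0.01 = 0.0461
  cell (s,α): −0.06·ln0.06 = 0.1688
  cell (s,β): −0.16·ln0.16 = 0.2932
  cell (s,γ): −0.09·ln0.09 = 0.2167
  cell (t,α): −0.22·ln0.22 = 0.3331
  cell (t,β): −0.22·ln0.22 = 0.3331
  cell (t,γ): −0.13·ln0.13 = 0.2652
Sum = 1.975 nats.

1.975 nats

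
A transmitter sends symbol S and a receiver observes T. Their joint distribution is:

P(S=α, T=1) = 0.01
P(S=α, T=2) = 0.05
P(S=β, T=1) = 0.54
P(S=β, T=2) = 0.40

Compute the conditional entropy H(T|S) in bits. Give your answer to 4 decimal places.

Chain rule: H(T|S) = H(S,T) − H(S).
Marginals: p(S) = (0.0600, 0.9400), p(T) = (0.5500, 0.4500).
H(S,T) = 1.2913 bits; H(S) = 0.3274 bits.
H(T|S) = 1.2913 − 0.3274 = 0.9639 bits.

0.9639 bits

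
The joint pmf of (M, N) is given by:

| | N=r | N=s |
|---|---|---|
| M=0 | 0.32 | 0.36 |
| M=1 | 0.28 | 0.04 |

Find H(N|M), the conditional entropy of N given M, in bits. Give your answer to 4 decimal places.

Chain rule: H(N|M) = H(M,N) − H(M).
Marginals: p(M) = (0.6800, 0.3200), p(N) = (0.6000, 0.4000).
H(M,N) = 1.7566 bits; H(M) = 0.9044 bits.
H(N|M) = 1.7566 − 0.9044 = 0.8522 bits.

0.8522 bits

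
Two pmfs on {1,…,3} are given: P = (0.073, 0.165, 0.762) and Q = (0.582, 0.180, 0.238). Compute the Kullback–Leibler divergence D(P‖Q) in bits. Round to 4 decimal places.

1.0399 bits

D(P‖Q) = Σ p·log₂(p/q).
  0.073·log₂(0.073/0.582) = -0.21864
  0.165·log₂(0.165/0.180) = -0.02071
  0.762·log₂(0.762/0.238) = 1.27927
D(P‖Q) = 1.0399 bits.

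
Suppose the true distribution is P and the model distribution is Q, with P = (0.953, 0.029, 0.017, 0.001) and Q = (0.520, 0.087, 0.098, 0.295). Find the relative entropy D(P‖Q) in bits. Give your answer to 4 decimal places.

D(P‖Q) = Σ p·log₂(p/q).
  0.953·log₂(0.953/0.520) = 0.83289
  0.029·log₂(0.029/0.087) = -0.04596
  0.017·log₂(0.017/0.098) = -0.04296
  0.001·log₂(0.001/0.295) = -0.00820
D(P‖Q) = 0.7358 bits.

0.7358 bits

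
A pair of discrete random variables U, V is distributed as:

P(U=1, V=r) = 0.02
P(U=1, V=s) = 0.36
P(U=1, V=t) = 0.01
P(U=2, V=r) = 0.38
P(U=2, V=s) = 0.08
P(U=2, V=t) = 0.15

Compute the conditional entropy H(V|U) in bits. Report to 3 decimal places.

Marginals: p(U) = (0.3900, 0.6100), p(V) = (0.4000, 0.4400, 0.1600).
H(V|U) = Σ p(U) · H(V|U=·).
  U=1: p=0.3900, H(V|U=1) = 0.4619
  U=2: p=0.6100, H(V|U=2) = 1.3074
Weighted sum = 0.978 bits.

0.978 bits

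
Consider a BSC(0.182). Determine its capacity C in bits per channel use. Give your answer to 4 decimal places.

Binary symmetric channel: C = 1 − h₂(ε) where h₂ is the binary entropy function.
h₂(0.182) = −0.182·log₂0.182 − 0.818·log₂0.818 = 0.6844.
C = 1 − 0.6844 = 0.3156 bits per channel use.

0.3156 bits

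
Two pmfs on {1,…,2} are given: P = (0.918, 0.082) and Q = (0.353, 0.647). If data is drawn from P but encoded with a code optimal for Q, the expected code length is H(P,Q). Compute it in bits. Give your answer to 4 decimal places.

H(P,Q) = −Σ p·log₂ q.
  −0.918·log₂(0.353) = 1.37907
  −0.082·log₂(0.647) = 0.05151
H(P,Q) = 1.4306 bits.

1.4306 bits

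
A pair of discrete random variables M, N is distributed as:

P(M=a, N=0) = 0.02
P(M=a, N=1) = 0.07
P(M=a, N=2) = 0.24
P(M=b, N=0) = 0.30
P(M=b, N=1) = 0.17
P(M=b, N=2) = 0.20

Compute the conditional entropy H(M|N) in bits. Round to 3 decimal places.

0.754 bits

Chain rule: H(M|N) = H(M,N) − H(N).
Marginals: p(M) = (0.3300, 0.6700), p(N) = (0.3200, 0.2400, 0.4400).
H(M,N) = 2.2956 bits; H(N) = 1.5413 bits.
H(M|N) = 2.2956 − 1.5413 = 0.754 bits.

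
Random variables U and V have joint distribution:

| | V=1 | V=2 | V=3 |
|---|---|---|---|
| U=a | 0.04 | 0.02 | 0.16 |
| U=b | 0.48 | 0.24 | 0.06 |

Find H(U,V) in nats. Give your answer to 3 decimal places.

1.364 nats

H(U,V) = −Σ p(x,y)·ln p(x,y) over all 6 cells.
  cell (a,1): −0.04·ln0.04 = 0.1288
  cell (a,2): −0.02·ln0.02 = 0.0782
  cell (a,3): −0.16·ln0.16 = 0.2932
  cell (b,1): −0.48·ln0.48 = 0.3523
  cell (b,2): −0.24·ln0.24 = 0.3425
  cell (b,3): −0.06·ln0.06 = 0.1688
Sum = 1.364 nats.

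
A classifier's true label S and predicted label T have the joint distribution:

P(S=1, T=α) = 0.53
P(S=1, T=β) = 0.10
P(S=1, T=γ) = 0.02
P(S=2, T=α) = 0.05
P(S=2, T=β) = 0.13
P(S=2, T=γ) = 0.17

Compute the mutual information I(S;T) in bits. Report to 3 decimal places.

0.369 bits

Marginals: p(S) = (0.6500, 0.3500), p(T) = (0.5800, 0.2300, 0.1900).
I(S;T) = Σ p(x,y)·log₂[p(x,y)/(p(x)p(y))].
  (1,α): 0.53·log₂(1.4058) = 0.2605
  (1,β): 0.10·log₂(0.6689) = -0.0580
  (1,γ): 0.02·log₂(0.1619) = -0.0525
  (2,α): 0.05·log₂(0.2463) = -0.1011
  (2,β): 0.13·log₂(1.6149) = 0.0899
  (2,γ): 0.17·log₂(2.5564) = 0.2302
Sum = 0.369 bits.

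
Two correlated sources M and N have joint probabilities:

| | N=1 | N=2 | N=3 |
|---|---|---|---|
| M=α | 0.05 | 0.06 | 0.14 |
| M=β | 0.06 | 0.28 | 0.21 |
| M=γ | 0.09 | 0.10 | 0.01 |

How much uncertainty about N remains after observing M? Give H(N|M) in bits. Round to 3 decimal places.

1.360 bits

Marginals: p(M) = (0.2500, 0.5500, 0.2000), p(N) = (0.2000, 0.4400, 0.3600).
H(N|M) = Σ p(M) · H(N|M=·).
  M=α: p=0.2500, H(N|M=α) = 1.4270
  M=β: p=0.5500, H(N|M=β) = 1.3749
  M=γ: p=0.2000, H(N|M=γ) = 1.2345
Weighted sum = 1.360 bits.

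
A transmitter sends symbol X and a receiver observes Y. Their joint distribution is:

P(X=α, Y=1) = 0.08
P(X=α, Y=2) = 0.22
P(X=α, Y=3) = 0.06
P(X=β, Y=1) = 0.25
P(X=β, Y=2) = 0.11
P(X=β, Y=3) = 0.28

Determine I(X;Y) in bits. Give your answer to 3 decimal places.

0.147 bits

Marginals: p(X) = (0.3600, 0.6400), p(Y) = (0.3300, 0.3300, 0.3400).
I(X;Y) = Σ p(x,y)·log₂[p(x,y)/(p(x)p(y))].
  (α,1): 0.08·log₂(0.6734) = -0.0456
  (α,2): 0.22·log₂(1.8519) = 0.1956
  (α,3): 0.06·log₂(0.4902) = -0.0617
  (β,1): 0.25·log₂(1.1837) = 0.0608
  (β,2): 0.11·log₂(0.5208) = -0.1035
  (β,3): 0.28·log₂(1.2868) = 0.1018
Sum = 0.147 bits.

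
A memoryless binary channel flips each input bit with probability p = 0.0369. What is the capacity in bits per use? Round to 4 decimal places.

0.7721 bits

Binary symmetric channel: C = 1 − h₂(ε) where h₂ is the binary entropy function.
h₂(0.0369) = −0.0369·log₂0.0369 − 0.9631·log₂0.9631 = 0.2279.
C = 1 − 0.2279 = 0.7721 bits per channel use.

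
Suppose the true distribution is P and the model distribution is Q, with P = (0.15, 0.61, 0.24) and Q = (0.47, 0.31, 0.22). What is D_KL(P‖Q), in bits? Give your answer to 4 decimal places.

D(P‖Q) = Σ p·log₂(p/q).
  0.15·log₂(0.15/0.47) = -0.24715
  0.61·log₂(0.61/0.31) = 0.59569
  0.24·log₂(0.24/0.22) = 0.03013
D(P‖Q) = 0.3787 bits.

0.3787 bits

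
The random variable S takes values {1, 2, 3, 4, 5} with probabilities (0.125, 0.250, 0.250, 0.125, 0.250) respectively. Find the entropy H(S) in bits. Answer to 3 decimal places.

H(S) = −Σ p·log₂ p.
  −(0.125)·log₂(0.125) = 0.3750
  −(0.250)·log₂(0.250) = 0.5000
  −(0.250)·log₂(0.250) = 0.5000
  −(0.125)·log₂(0.125) = 0.3750
  −(0.250)·log₂(0.250) = 0.5000
Sum: 0.3750 + 0.5000 + 0.5000 + 0.3750 + 0.5000 = 2.250 bits.

2.250 bits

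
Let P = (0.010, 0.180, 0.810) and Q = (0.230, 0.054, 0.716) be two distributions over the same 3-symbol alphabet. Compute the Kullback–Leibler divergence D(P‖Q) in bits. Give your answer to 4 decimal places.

0.4116 bits

D(P‖Q) = Σ p·log₂(p/q).
  0.010·log₂(0.010/0.230) = -0.04524
  0.180·log₂(0.180/0.054) = 0.31265
  0.810·log₂(0.810/0.716) = 0.14415
D(P‖Q) = 0.4116 bits.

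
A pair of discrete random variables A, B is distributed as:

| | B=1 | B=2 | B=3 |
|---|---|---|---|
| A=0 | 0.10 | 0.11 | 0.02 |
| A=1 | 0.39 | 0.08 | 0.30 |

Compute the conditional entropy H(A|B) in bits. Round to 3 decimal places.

0.652 bits

Chain rule: H(A|B) = H(A,B) − H(B).
Marginals: p(A) = (0.2300, 0.7700), p(B) = (0.4900, 0.1900, 0.3200).
H(A,B) = 2.1378 bits; H(B) = 1.4855 bits.
H(A|B) = 2.1378 − 1.4855 = 0.652 bits.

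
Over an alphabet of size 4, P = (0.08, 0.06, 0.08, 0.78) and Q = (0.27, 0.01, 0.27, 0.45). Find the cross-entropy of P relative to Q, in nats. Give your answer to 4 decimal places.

1.1086 nats

H(P,Q) = −Σ p·ln q.
  −0.08·ln(0.27) = 0.10475
  −0.06·ln(0.01) = 0.27631
  −0.08·ln(0.27) = 0.10475
  −0.78·ln(0.45) = 0.62284
H(P,Q) = 1.1086 nats.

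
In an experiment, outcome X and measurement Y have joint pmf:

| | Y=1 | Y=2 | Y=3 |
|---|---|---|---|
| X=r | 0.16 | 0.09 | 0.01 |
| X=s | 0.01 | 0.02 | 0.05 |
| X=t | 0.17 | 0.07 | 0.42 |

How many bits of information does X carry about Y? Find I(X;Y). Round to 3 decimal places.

Marginals: p(X) = (0.2600, 0.0800, 0.6600), p(Y) = (0.3400, 0.1800, 0.4800).
I(X;Y) = H(X) + H(Y) − H(X,Y).
H(X) = 1.1924, H(Y) = 1.4828, H(X,Y) = 2.4263.
I(X;Y) = 1.1924 + 1.4828 − 2.4263 = 0.249 bits.

0.249 bits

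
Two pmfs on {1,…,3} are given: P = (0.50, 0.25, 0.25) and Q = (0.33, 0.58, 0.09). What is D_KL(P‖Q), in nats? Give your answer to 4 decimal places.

0.2528 nats

D(P‖Q) = Σ p·ln(p/q).
  0.50·ln(0.50/0.33) = 0.20776
  0.25·ln(0.25/0.58) = -0.21039
  0.25·ln(0.25/0.09) = 0.25541
D(P‖Q) = 0.2528 nats.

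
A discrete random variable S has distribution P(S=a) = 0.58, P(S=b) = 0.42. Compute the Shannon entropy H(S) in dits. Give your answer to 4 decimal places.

0.2954 dits

H(S) = −Σ p·log₁₀ p.
  −(0.58)·log₁₀(0.58) = 0.13721
  −(0.42)·log₁₀(0.42) = 0.15824
Sum: 0.13721 + 0.15824 = 0.2954 dits.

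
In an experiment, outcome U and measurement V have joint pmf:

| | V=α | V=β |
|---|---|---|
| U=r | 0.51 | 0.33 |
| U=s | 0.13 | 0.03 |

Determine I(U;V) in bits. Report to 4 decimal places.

0.0193 bits

Marginals: p(U) = (0.8400, 0.1600), p(V) = (0.6400, 0.3600).
I(U;V) = H(U) + H(V) − H(U,V).
H(U) = 0.6343, H(V) = 0.9427, H(U,V) = 1.5577.
I(U;V) = 0.6343 + 0.9427 − 1.5577 = 0.0193 bits.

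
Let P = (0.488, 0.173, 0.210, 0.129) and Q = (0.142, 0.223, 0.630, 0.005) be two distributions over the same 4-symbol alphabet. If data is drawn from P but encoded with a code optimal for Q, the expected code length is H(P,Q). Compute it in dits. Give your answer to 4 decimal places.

0.8654 dits

H(P,Q) = −Σ p·log₁₀ q.
  −0.488·log₁₀(0.142) = 0.41368
  −0.173·log₁₀(0.223) = 0.11274
  −0.210·log₁₀(0.630) = 0.04214
  −0.129·log₁₀(0.005) = 0.29683
H(P,Q) = 0.8654 dits.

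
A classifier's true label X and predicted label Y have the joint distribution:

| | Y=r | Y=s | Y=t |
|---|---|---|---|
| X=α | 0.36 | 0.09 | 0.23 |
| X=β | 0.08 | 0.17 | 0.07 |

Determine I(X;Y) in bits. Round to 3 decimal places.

Marginals: p(X) = (0.6800, 0.3200), p(Y) = (0.4400, 0.2600, 0.3000).
I(X;Y) = H(X) + H(Y) − H(X,Y).
H(X) = 0.9044, H(Y) = 1.5475, H(X,Y) = 2.3256.
I(X;Y) = 0.9044 + 1.5475 − 2.3256 = 0.126 bits.

0.126 bits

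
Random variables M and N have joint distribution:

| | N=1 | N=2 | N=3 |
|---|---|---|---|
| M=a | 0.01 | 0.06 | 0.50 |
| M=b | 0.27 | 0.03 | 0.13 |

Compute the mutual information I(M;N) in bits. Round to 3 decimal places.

0.378 bits

Marginals: p(M) = (0.5700, 0.4300), p(N) = (0.2800, 0.0900, 0.6300).
I(M;N) = Σ p(x,y)·log₂[p(x,y)/(p(x)p(y))].
  (a,1): 0.01·log₂(0.0627) = -0.0400
  (a,2): 0.06·log₂(1.1696) = 0.0136
  (a,3): 0.50·log₂(1.3924) = 0.2388
  (b,1): 0.27·log₂(2.2425) = 0.3146
  (b,2): 0.03·log₂(0.7752) = -0.0110
  (b,3): 0.13·log₂(0.4799) = -0.1377
Sum = 0.378 bits.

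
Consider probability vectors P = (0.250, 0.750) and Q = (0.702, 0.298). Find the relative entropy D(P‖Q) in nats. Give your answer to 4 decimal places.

0.4341 nats

D(P‖Q) = Σ p·ln(p/q).
  0.250·ln(0.250/0.702) = -0.25812
  0.750·ln(0.750/0.298) = 0.69223
D(P‖Q) = 0.4341 nats.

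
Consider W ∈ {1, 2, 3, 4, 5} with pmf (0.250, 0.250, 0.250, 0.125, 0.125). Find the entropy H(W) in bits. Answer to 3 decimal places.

2.250 bits

H(W) = −Σ p·log₂ p.
  −(0.250)·log₂(0.250) = 0.5000
  −(0.250)·log₂(0.250) = 0.5000
  −(0.250)·log₂(0.250) = 0.5000
  −(0.125)·log₂(0.125) = 0.3750
  −(0.125)·log₂(0.125) = 0.3750
Sum: 0.5000 + 0.5000 + 0.5000 + 0.3750 + 0.3750 = 2.250 bits.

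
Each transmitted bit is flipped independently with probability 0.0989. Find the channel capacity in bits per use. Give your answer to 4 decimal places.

Binary symmetric channel: C = 1 − h₂(ε) where h₂ is the binary entropy function.
h₂(0.0989) = −0.0989·log₂0.0989 − 0.9011·log₂0.9011 = 0.4655.
C = 1 − 0.4655 = 0.5345 bits per channel use.

0.5345 bits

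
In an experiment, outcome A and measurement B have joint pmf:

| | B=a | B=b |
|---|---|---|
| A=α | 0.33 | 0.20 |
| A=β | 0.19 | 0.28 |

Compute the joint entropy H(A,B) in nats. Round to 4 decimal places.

1.3597 nats

H(A,B) = −Σ p(x,y)·ln p(x,y) over all 4 cells.
  cell (α,a): −0.33·ln0.33 = 0.36586
  cell (α,b): −0.20·ln0.20 = 0.32189
  cell (β,a): −0.19·ln0.19 = 0.31554
  cell (β,b): −0.28·ln0.28 = 0.35643
Sum = 1.3597 nats.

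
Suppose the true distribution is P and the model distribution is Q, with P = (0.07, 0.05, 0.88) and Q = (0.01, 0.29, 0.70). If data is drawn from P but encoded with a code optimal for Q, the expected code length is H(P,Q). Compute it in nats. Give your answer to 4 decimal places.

H(P,Q) = −Σ p·ln q.
  −0.07·ln(0.01) = 0.32236
  −0.05·ln(0.29) = 0.06189
  −0.88·ln(0.70) = 0.31387
H(P,Q) = 0.6981 nats.

0.6981 nats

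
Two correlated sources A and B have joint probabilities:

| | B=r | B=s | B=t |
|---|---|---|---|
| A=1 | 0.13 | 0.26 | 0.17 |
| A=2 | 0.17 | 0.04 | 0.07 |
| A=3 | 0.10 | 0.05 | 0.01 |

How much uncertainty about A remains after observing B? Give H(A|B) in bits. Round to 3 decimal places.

1.267 bits

Chain rule: H(A|B) = H(A,B) − H(B).
Marginals: p(A) = (0.5600, 0.2800, 0.1600), p(B) = (0.4000, 0.3500, 0.2500).
H(A,B) = 2.8261 bits; H(B) = 1.5589 bits.
H(A|B) = 2.8261 − 1.5589 = 1.267 bits.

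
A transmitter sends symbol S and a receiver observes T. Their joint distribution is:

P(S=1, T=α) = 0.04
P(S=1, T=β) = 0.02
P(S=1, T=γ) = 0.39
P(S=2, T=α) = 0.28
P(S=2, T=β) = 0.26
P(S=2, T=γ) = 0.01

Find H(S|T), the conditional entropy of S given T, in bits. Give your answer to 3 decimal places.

0.345 bits

Chain rule: H(S|T) = H(S,T) − H(T).
Marginals: p(S) = (0.4500, 0.5500), p(T) = (0.3200, 0.2800, 0.4000).
H(S,T) = 1.9144 bits; H(T) = 1.5690 bits.
H(S|T) = 1.9144 − 1.5690 = 0.345 bits.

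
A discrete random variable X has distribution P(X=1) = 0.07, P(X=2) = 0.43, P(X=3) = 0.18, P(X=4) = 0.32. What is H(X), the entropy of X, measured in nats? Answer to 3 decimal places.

1.222 nats

H(X) = −Σ p·ln p.
  −(0.07)·ln(0.07) = 0.1861
  −(0.43)·ln(0.43) = 0.3629
  −(0.18)·ln(0.18) = 0.3087
  −(0.32)·ln(0.32) = 0.3646
Sum: 0.1861 + 0.3629 + 0.3087 + 0.3646 = 1.222 nats.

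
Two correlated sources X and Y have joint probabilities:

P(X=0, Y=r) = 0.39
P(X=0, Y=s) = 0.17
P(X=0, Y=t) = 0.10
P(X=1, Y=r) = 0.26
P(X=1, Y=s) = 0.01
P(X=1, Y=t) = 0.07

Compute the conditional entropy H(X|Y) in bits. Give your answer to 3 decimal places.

0.853 bits

Chain rule: H(X|Y) = H(X,Y) − H(Y).
Marginals: p(X) = (0.6600, 0.3400), p(Y) = (0.6500, 0.1800, 0.1700).
H(X,Y) = 2.1369 bits; H(Y) = 1.2839 bits.
H(X|Y) = 2.1369 − 1.2839 = 0.853 bits.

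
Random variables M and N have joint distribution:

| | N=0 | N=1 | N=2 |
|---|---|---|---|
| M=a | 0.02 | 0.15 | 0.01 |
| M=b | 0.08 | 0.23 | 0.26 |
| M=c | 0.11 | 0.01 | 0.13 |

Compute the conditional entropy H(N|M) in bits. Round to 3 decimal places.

1.266 bits

Chain rule: H(N|M) = H(M,N) − H(M).
Marginals: p(M) = (0.1800, 0.5700, 0.2500), p(N) = (0.2100, 0.3900, 0.4000).
H(M,N) = 2.6737 bits; H(M) = 1.4076 bits.
H(N|M) = 2.6737 − 1.4076 = 1.266 bits.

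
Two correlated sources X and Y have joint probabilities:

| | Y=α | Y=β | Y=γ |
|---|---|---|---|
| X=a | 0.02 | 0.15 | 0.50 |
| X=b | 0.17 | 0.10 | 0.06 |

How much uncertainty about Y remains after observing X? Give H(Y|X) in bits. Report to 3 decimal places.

Marginals: p(X) = (0.6700, 0.3300), p(Y) = (0.1900, 0.2500, 0.5600).
H(Y|X) = Σ p(X) · H(Y|X=·).
  X=a: p=0.6700, H(Y|X=a) = 0.9497
  X=b: p=0.3300, H(Y|X=b) = 1.4621
Weighted sum = 1.119 bits.

1.119 bits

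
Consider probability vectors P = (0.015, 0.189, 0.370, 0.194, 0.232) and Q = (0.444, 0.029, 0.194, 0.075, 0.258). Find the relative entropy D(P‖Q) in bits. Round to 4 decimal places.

D(P‖Q) = Σ p·log₂(p/q).
  0.015·log₂(0.015/0.444) = -0.07331
  0.189·log₂(0.189/0.029) = 0.51111
  0.370·log₂(0.370/0.194) = 0.34464
  0.194·log₂(0.194/0.075) = 0.26599
  0.232·log₂(0.232/0.258) = -0.03555
D(P‖Q) = 1.0129 bits.

1.0129 bits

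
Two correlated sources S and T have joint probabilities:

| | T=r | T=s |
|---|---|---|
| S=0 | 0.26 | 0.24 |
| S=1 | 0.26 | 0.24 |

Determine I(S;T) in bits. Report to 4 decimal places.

0.0000 bits

Marginals: p(S) = (0.5000, 0.5000), p(T) = (0.5200, 0.4800).
I(S;T) = H(S) + H(T) − H(S,T).
H(S) = 1.0000, H(T) = 0.9988, H(S,T) = 1.9988.
I(S;T) = 1.0000 + 0.9988 − 1.9988 = 0.0000 bits.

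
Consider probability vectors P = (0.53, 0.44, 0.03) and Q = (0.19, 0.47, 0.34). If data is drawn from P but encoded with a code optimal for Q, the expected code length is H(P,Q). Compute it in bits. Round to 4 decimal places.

H(P,Q) = −Σ p·log₂ q.
  −0.53·log₂(0.19) = 1.26984
  −0.44·log₂(0.47) = 0.47928
  −0.03·log₂(0.34) = 0.04669
H(P,Q) = 1.7958 bits.

1.7958 bits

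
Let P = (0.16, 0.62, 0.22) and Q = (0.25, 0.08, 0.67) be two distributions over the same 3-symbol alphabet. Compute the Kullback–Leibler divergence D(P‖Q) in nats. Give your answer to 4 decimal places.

0.9532 nats

D(P‖Q) = Σ p·ln(p/q).
  0.16·ln(0.16/0.25) = -0.07141
  0.62·ln(0.62/0.08) = 1.26957
  0.22·ln(0.22/0.67) = -0.24500
D(P‖Q) = 0.9532 nats.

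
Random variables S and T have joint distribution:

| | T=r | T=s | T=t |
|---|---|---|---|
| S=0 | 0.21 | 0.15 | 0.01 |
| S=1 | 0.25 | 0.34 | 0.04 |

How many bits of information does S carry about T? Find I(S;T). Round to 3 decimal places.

Marginals: p(S) = (0.3700, 0.6300), p(T) = (0.4600, 0.4900, 0.0500).
I(S;T) = H(S) + H(T) − H(S,T).
H(S) = 0.9507, H(T) = 1.2357, H(S,T) = 2.1647.
I(S;T) = 0.9507 + 1.2357 − 2.1647 = 0.022 bits.

0.022 bits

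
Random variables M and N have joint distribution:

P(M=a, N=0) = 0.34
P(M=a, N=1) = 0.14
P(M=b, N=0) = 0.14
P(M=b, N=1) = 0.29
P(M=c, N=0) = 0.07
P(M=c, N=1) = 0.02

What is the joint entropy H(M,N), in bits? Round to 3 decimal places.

H(M,N) = −Σ p(x,y)·log₂ p(x,y) over all 6 cells.
  cell (a,0): −0.34·log₂0.34 = 0.5292
  cell (a,1): −0.14·log₂0.14 = 0.3971
  cell (b,0): −0.14·log₂0.14 = 0.3971
  cell (b,1): −0.29·log₂0.29 = 0.5179
  cell (c,0): −0.07·log₂0.07 = 0.2686
  cell (c,1): −0.02·log₂0.02 = 0.1129
Sum = 2.223 bits.

2.223 bits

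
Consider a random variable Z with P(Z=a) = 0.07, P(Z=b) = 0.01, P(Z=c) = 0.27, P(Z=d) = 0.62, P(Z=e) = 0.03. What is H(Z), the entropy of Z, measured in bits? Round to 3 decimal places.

H(Z) = −Σ p·log₂ p.
  −(0.07)·log₂(0.07) = 0.2686
  −(0.01)·log₂(0.01) = 0.0664
  −(0.27)·log₂(0.27) = 0.5100
  −(0.62)·log₂(0.62) = 0.4276
  −(0.03)·log₂(0.03) = 0.1518
Sum: 0.2686 + 0.0664 + 0.5100 + 0.4276 + 0.1518 = 1.424 bits.

1.424 bits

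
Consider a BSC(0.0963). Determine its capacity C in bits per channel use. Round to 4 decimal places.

Binary symmetric channel: C = 1 − h₂(ε) where h₂ is the binary entropy function.
h₂(0.0963) = −0.0963·log₂0.0963 − 0.9037·log₂0.9037 = 0.4572.
C = 1 − 0.4572 = 0.5428 bits per channel use.

0.5428 bits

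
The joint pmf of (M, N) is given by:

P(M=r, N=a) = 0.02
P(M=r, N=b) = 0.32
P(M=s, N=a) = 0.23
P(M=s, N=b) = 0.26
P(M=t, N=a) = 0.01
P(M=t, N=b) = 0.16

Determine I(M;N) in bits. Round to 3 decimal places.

0.173 bits

Marginals: p(M) = (0.3400, 0.4900, 0.1700), p(N) = (0.2600, 0.7400).
I(M;N) = H(M) + H(N) − H(M,N).
H(M) = 1.4680, H(N) = 0.8267, H(M,N) = 2.1213.
I(M;N) = 1.4680 + 0.8267 − 2.1213 = 0.173 bits.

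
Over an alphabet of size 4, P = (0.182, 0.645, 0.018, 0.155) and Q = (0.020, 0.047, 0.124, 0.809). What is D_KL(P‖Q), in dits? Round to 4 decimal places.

D(P‖Q) = Σ p·log₁₀(p/q).
  0.182·log₁₀(0.182/0.020) = 0.17455
  0.645·log₁₀(0.645/0.047) = 0.73366
  0.018·log₁₀(0.018/0.124) = -0.01509
  0.155·log₁₀(0.155/0.809) = -0.11123
D(P‖Q) = 0.7819 dits.

0.7819 dits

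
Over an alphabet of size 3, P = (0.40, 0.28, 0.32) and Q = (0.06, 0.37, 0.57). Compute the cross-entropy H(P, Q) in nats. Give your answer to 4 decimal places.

H(P,Q) = −Σ p·ln q.
  −0.40·ln(0.06) = 1.12536
  −0.28·ln(0.37) = 0.27839
  −0.32·ln(0.57) = 0.17988
H(P,Q) = 1.5836 nats.

1.5836 nats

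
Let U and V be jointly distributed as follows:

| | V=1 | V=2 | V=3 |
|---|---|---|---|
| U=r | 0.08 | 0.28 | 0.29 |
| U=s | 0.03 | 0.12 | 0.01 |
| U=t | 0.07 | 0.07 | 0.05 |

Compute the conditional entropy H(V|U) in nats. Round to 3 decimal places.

0.956 nats

Chain rule: H(V|U) = H(U,V) − H(U).
Marginals: p(U) = (0.6500, 0.1600, 0.1900), p(V) = (0.1800, 0.4700, 0.3500).
H(U,V) = 1.8452 nats; H(U) = 0.8888 nats.
H(V|U) = 1.8452 − 0.8888 = 0.956 nats.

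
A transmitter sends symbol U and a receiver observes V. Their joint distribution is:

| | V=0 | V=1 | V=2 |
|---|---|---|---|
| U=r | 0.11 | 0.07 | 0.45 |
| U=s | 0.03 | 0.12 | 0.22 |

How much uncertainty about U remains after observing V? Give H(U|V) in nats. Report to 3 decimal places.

Chain rule: H(U|V) = H(U,V) − H(V).
Marginals: p(U) = (0.6300, 0.3700), p(V) = (0.1400, 0.1900, 0.6700).
H(U,V) = 1.4810 nats; H(V) = 0.8591 nats.
H(U|V) = 1.4810 − 0.8591 = 0.622 nats.

0.622 nats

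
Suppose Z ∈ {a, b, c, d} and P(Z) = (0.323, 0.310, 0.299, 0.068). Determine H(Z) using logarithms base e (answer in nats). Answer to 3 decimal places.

H(Z) = −Σ p·ln p.
  −(0.323)·ln(0.323) = 0.3650
  −(0.310)·ln(0.310) = 0.3631
  −(0.299)·ln(0.299) = 0.3610
  −(0.068)·ln(0.068) = 0.1828
Sum: 0.3650 + 0.3631 + 0.3610 + 0.1828 = 1.272 nats.

1.272 nats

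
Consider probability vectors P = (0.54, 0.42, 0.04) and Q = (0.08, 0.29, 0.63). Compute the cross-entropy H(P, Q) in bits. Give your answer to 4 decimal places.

H(P,Q) = −Σ p·log₂ q.
  −0.54·log₂(0.08) = 1.96768
  −0.42·log₂(0.29) = 0.75007
  −0.04·log₂(0.63) = 0.02666
H(P,Q) = 2.7444 bits.

2.7444 bits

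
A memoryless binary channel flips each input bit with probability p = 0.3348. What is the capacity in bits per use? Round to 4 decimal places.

Binary symmetric channel: C = 1 − h₂(ε) where h₂ is the binary entropy function.
h₂(0.3348) = −0.3348·log₂0.3348 − 0.6652·log₂0.6652 = 0.9198.
C = 1 − 0.9198 = 0.0802 bits per channel use.

0.0802 bits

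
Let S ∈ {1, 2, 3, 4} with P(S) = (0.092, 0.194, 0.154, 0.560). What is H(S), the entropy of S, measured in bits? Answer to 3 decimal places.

1.660 bits

H(S) = −Σ p·log₂ p.
  −(0.092)·log₂(0.092) = 0.3167
  −(0.194)·log₂(0.194) = 0.4590
  −(0.154)·log₂(0.154) = 0.4156
  −(0.560)·log₂(0.560) = 0.4684
Sum: 0.3167 + 0.4590 + 0.4156 + 0.4684 = 1.660 bits.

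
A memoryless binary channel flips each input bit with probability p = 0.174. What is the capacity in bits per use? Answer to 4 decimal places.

0.3332 bits

Binary symmetric channel: C = 1 − h₂(ε) where h₂ is the binary entropy function.
h₂(0.174) = −0.174·log₂0.174 − 0.826·log₂0.826 = 0.6668.
C = 1 − 0.6668 = 0.3332 bits per channel use.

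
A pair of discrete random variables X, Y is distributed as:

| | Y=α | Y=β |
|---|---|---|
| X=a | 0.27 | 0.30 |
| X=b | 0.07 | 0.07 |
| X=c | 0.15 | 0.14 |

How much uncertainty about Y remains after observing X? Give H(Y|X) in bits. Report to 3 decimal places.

0.999 bits

Chain rule: H(Y|X) = H(X,Y) − H(X).
Marginals: p(X) = (0.5700, 0.1400, 0.2900), p(Y) = (0.4900, 0.5100).
H(X,Y) = 2.3759 bits; H(X) = 1.3773 bits.
H(Y|X) = 2.3759 − 1.3773 = 0.999 bits.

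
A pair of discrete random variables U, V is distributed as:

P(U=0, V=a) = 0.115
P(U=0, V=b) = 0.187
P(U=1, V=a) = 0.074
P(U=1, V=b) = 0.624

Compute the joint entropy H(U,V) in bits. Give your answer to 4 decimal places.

1.5137 bits

H(U,V) = −Σ p(x,y)·log₂ p(x,y) over all 4 cells.
  cell (0,a): −0.115·log₂0.115 = 0.35883
  cell (0,b): −0.187·log₂0.187 = 0.45233
  cell (1,a): −0.074·log₂0.074 = 0.27797
  cell (1,b): −0.624·log₂0.624 = 0.42456
Sum = 1.5137 bits.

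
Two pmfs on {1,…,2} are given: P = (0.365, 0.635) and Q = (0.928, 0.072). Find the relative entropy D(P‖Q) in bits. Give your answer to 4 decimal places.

D(P‖Q) = Σ p·log₂(p/q).
  0.365·log₂(0.365/0.928) = -0.49137
  0.635·log₂(0.635/0.072) = 1.99434
D(P‖Q) = 1.5030 bits.

1.5030 bits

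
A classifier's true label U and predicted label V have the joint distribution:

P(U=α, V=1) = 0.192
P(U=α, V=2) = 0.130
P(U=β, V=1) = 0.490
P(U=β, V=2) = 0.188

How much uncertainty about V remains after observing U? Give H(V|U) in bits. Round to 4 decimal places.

Marginals: p(U) = (0.3220, 0.6780), p(V) = (0.6820, 0.3180).
H(V|U) = Σ p(U) · H(V|U=·).
  U=α: p=0.3220, H(V|U=α) = 0.9731
  U=β: p=0.6780, H(V|U=β) = 0.8517
Weighted sum = 0.8908 bits.

0.8908 bits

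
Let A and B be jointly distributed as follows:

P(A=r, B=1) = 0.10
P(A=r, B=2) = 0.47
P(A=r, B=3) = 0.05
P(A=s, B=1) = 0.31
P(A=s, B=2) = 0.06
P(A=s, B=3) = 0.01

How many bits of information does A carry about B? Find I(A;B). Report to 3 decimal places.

Marginals: p(A) = (0.6200, 0.3800), p(B) = (0.4100, 0.5300, 0.0600).
I(A;B) = H(A) + H(B) − H(A,B).
H(A) = 0.9580, H(B) = 1.2564, H(A,B) = 1.8940.
I(A;B) = 0.9580 + 1.2564 − 1.8940 = 0.320 bits.

0.320 bits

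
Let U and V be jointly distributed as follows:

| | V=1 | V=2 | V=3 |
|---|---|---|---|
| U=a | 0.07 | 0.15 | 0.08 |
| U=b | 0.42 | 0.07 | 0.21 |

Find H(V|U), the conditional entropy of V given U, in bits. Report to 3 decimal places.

1.356 bits

Chain rule: H(V|U) = H(U,V) − H(U).
Marginals: p(U) = (0.3000, 0.7000), p(V) = (0.4900, 0.2200, 0.2900).
H(U,V) = 2.2376 bits; H(U) = 0.8813 bits.
H(V|U) = 2.2376 − 0.8813 = 1.356 bits.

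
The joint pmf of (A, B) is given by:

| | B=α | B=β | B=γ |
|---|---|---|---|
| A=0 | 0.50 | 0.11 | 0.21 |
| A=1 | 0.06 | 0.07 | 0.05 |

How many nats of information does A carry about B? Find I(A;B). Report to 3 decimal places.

0.033 nats

Marginals: p(A) = (0.8200, 0.1800), p(B) = (0.5600, 0.1800, 0.2600).
I(A;B) = H(A) + H(B) − H(A,B).
H(A) = 0.4714, H(B) = 0.9836, H(A,B) = 1.4218.
I(A;B) = 0.4714 + 0.9836 − 1.4218 = 0.033 nats.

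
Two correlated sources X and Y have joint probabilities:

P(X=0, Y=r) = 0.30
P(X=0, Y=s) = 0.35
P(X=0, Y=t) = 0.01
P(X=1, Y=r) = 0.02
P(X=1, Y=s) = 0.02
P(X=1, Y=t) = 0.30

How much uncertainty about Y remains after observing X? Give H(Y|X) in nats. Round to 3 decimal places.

0.651 nats

Chain rule: H(Y|X) = H(X,Y) − H(X).
Marginals: p(X) = (0.6600, 0.3400), p(Y) = (0.3200, 0.3700, 0.3100).
H(X,Y) = 1.2924 nats; H(X) = 0.6410 nats.
H(Y|X) = 1.2924 − 0.6410 = 0.651 nats.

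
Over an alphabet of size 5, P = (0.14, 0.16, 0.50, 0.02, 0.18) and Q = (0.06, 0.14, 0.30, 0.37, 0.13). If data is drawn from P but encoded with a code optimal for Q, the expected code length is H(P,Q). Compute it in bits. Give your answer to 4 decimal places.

2.4491 bits

H(P,Q) = −Σ p·log₂ q.
  −0.14·log₂(0.06) = 0.56825
  −0.16·log₂(0.14) = 0.45384
  −0.50·log₂(0.30) = 0.86848
  −0.02·log₂(0.37) = 0.02869
  −0.18·log₂(0.13) = 0.52981
H(P,Q) = 2.4491 bits.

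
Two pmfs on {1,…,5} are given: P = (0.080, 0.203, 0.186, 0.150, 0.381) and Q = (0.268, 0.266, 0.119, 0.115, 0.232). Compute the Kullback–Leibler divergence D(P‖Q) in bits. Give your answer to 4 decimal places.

0.2313 bits

D(P‖Q) = Σ p·log₂(p/q).
  0.080·log₂(0.080/0.268) = -0.13953
  0.203·log₂(0.203/0.266) = -0.07916
  0.186·log₂(0.186/0.119) = 0.11985
  0.150·log₂(0.150/0.115) = 0.05750
  0.381·log₂(0.381/0.232) = 0.27267
D(P‖Q) = 0.2313 bits.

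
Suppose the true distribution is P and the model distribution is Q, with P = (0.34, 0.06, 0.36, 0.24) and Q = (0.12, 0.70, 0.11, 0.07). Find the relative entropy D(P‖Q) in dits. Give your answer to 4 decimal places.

D(P‖Q) = Σ p·log₁₀(p/q).
  0.34·log₁₀(0.34/0.12) = 0.15378
  0.06·log₁₀(0.06/0.70) = -0.06402
  0.36·log₁₀(0.36/0.11) = 0.18537
  0.24·log₁₀(0.24/0.07) = 0.12843
D(P‖Q) = 0.4036 dits.

0.4036 dits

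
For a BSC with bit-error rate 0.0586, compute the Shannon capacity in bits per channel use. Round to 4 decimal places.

Binary symmetric channel: C = 1 − h₂(ε) where h₂ is the binary entropy function.
h₂(0.0586) = −0.0586·log₂0.0586 − 0.9414·log₂0.9414 = 0.3219.
C = 1 − 0.3219 = 0.6781 bits per channel use.

0.6781 bits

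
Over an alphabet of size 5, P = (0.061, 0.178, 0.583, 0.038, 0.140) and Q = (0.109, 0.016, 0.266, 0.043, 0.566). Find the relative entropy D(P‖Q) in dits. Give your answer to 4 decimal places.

D(P‖Q) = Σ p·log₁₀(p/q).
  0.061·log₁₀(0.061/0.109) = -0.01538
  0.178·log₁₀(0.178/0.016) = 0.18624
  0.583·log₁₀(0.583/0.266) = 0.19868
  0.038·log₁₀(0.038/0.043) = -0.00204
  0.140·log₁₀(0.140/0.566) = -0.08494
D(P‖Q) = 0.2826 dits.

0.2826 dits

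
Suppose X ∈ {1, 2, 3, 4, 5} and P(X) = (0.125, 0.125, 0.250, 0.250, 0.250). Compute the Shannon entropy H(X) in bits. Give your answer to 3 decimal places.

2.250 bits

H(X) = −Σ p·log₂ p.
  −(0.125)·log₂(0.125) = 0.3750
  −(0.125)·log₂(0.125) = 0.3750
  −(0.250)·log₂(0.250) = 0.5000
  −(0.250)·log₂(0.250) = 0.5000
  −(0.250)·log₂(0.250) = 0.5000
Sum: 0.3750 + 0.3750 + 0.5000 + 0.5000 + 0.5000 = 2.250 bits.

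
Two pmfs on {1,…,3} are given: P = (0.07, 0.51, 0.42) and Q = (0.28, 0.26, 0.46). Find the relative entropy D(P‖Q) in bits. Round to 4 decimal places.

D(P‖Q) = Σ p·log₂(p/q).
  0.07·log₂(0.07/0.28) = -0.14000
  0.51·log₂(0.51/0.26) = 0.49571
  0.42·log₂(0.42/0.46) = -0.05512
D(P‖Q) = 0.3006 bits.

0.3006 bits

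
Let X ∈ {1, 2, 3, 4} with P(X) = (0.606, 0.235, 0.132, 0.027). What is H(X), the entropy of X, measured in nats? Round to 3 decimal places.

H(X) = −Σ p·ln p.
  −(0.606)·ln(0.606) = 0.3035
  −(0.235)·ln(0.235) = 0.3403
  −(0.132)·ln(0.132) = 0.2673
  −(0.027)·ln(0.027) = 0.0975
Sum: 0.3035 + 0.3403 + 0.2673 + 0.0975 = 1.009 nats.

1.009 nats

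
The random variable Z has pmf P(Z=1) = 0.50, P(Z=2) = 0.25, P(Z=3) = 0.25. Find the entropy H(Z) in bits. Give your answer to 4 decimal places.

1.5000 bits

H(Z) = −Σ p·log₂ p.
  −(0.50)·log₂(0.50) = 0.50000
  −(0.25)·log₂(0.25) = 0.50000
  −(0.25)·log₂(0.25) = 0.50000
Sum: 0.50000 + 0.50000 + 0.50000 = 1.5000 bits.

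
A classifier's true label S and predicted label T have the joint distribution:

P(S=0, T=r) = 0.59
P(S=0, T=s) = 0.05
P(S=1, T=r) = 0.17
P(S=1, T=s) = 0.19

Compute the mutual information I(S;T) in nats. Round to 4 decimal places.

Marginals: p(S) = (0.6400, 0.3600), p(T) = (0.7600, 0.2400).
I(S;T) = H(S) + H(T) − H(S,T).
H(S) = 0.6534, H(T) = 0.5511, H(S,T) = 1.0779.
I(S;T) = 0.6534 + 0.5511 − 1.0779 = 0.1266 nats.

0.1266 nats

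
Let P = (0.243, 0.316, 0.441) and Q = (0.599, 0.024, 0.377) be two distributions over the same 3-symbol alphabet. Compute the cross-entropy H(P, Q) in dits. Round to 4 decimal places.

0.7528 dits

H(P,Q) = −Σ p·log₁₀ q.
  −0.243·log₁₀(0.599) = 0.05409
  −0.316·log₁₀(0.024) = 0.51185
  −0.441·log₁₀(0.377) = 0.18683
H(P,Q) = 0.7528 dits.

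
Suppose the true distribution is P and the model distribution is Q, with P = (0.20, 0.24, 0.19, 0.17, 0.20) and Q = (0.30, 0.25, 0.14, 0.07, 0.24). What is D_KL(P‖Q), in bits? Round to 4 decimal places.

0.1176 bits

D(P‖Q) = Σ p·log₂(p/q).
  0.20·log₂(0.20/0.30) = -0.11699
  0.24·log₂(0.24/0.25) = -0.01413
  0.19·log₂(0.19/0.14) = 0.08371
  0.17·log₂(0.17/0.07) = 0.21762
  0.20·log₂(0.20/0.24) = -0.05261
D(P‖Q) = 0.1176 bits.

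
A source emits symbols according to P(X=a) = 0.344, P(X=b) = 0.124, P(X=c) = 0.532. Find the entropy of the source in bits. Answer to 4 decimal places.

H(X) = −Σ p·log₂ p.
  −(0.344)·log₂(0.344) = 0.52959
  −(0.124)·log₂(0.124) = 0.37344
  −(0.532)·log₂(0.532) = 0.48439
Sum: 0.52959 + 0.37344 + 0.48439 = 1.3874 bits.

1.3874 bits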